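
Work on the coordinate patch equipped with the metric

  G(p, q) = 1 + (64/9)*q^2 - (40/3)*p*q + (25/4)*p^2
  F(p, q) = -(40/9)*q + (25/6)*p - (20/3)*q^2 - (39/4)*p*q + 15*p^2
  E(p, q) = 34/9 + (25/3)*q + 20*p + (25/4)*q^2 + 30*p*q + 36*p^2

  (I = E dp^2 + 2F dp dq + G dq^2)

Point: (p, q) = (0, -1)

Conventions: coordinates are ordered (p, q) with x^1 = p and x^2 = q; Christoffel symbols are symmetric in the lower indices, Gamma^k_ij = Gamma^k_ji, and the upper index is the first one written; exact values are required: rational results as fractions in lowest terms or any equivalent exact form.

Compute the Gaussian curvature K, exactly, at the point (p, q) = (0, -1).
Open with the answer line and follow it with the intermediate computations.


Answer: K = -28836/100489

E = 61/36, F = -20/9, G = 73/9, EG - F^2 = 317/36 at the point
E_p = -10, E_q = -25/6, F_p = 167/12, F_q = 80/9, G_p = 40/3, G_q = -128/9
E_qq = 25/2, F_pq = -39/4, G_pp = 25/2
Evaluate Brioschi's two determinant matrices M1, M2 and divide by (EG - F^2)^2.
M1 = [[-E_qq/2 + F_pq - G_pp/2, E_p/2, F_p - E_q/2], [F_q - G_p/2, E, F], [G_q/2, F, G]] = [[-89/4, -5, 16], [20/9, 61/36, -20/9], [-64/9, -20/9, 73/9]]; det M1 = -10229/144
M2 = [[0, E_q/2, G_p/2], [E_q/2, E, F], [G_p/2, F, G]] = [[0, -25/12, 20/3], [-25/12, 61/36, -20/9], [20/3, -20/9, 73/9]]; det M2 = -7025/144
det M1 - det M2 = -89/4; K = -89/4 / (317/36)^2 = -28836/100489


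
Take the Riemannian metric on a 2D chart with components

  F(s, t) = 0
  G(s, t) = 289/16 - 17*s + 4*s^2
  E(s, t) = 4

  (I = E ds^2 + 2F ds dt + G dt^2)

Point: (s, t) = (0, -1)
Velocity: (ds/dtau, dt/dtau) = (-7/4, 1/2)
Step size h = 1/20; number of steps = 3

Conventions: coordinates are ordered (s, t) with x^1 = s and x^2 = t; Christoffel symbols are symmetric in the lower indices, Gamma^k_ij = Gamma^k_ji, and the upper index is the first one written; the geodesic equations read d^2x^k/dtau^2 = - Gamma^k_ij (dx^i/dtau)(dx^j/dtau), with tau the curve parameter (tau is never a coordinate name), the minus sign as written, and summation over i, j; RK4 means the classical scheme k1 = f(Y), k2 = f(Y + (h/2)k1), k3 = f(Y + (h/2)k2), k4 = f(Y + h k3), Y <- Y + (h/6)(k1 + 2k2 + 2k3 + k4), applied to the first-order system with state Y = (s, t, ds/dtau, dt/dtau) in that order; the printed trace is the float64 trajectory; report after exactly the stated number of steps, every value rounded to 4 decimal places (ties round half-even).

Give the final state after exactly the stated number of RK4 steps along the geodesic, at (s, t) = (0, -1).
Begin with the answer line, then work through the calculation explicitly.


Answer: s = -0.2678, t = -0.9333, ds/dtau = -1.8169, dt/dtau = 0.3943

f(Y) = (ds/dtau, dt/dtau, -Gamma^s_ij Y'^i Y'^j, -Gamma^t_ij Y'^i Y'^j) with the Gammas evaluated at the stage position; h = 0.050000; intermediate values shown to 6 dp
step 0: s = 0.0000, t = -1.0000, ds/dtau = -1.7500, dt/dtau = 0.5000
step 1:
  k1: at (s, t) = (0.000000, -1.000000), (ds/dtau, dt/dtau) = (-1.750000, 0.500000); Gamma_sss = 0.000000, Gamma_sst = 0.000000, Gamma_stt = 2.125000, Gamma_tss = 0.000000, Gamma_tst = -0.470588, Gamma_ttt = 0.000000; k1 = (-1.750000, 0.500000, -0.531250, -0.823529)
  k2: at (s, t) = (-0.043750, -0.987500), (ds/dtau, dt/dtau) = (-1.763281, 0.479412); Gamma_sss = 0.000000, Gamma_sst = 0.000000, Gamma_stt = 2.168750, Gamma_tss = 0.000000, Gamma_tst = -0.461095, Gamma_ttt = 0.000000; k2 = (-1.763281, 0.479412, -0.498456, -0.779562)
  k3: at (s, t) = (-0.044082, -0.988015), (ds/dtau, dt/dtau) = (-1.762461, 0.480511); Gamma_sss = 0.000000, Gamma_sst = 0.000000, Gamma_stt = 2.169082, Gamma_tss = 0.000000, Gamma_tst = -0.461025, Gamma_ttt = 0.000000; k3 = (-1.762461, 0.480511, -0.500821, -0.780867)
  k4: at (s, t) = (-0.088123, -0.975974), (ds/dtau, dt/dtau) = (-1.775041, 0.460957); Gamma_sss = 0.000000, Gamma_sst = 0.000000, Gamma_stt = 2.213123, Gamma_tss = 0.000000, Gamma_tst = -0.451850, Gamma_ttt = 0.000000; k4 = (-1.775041, 0.460957, -0.470247, -0.739423)
  Y <- Y + (h/6)(k1 + 2k2 + 2k3 + k4): s = -0.0881, t = -0.9760, ds/dtau = -1.7750, dt/dtau = 0.4610
step 2:
  k1: at (s, t) = (-0.088138, -0.975993), (ds/dtau, dt/dtau) = (-1.775000, 0.460968); Gamma_sss = 0.000000, Gamma_sst = 0.000000, Gamma_stt = 2.213138, Gamma_tss = 0.000000, Gamma_tst = -0.451847, Gamma_ttt = 0.000000; k1 = (-1.775000, 0.460968, -0.470273, -0.739420)
  k2: at (s, t) = (-0.132513, -0.964469), (ds/dtau, dt/dtau) = (-1.786757, 0.442483); Gamma_sss = 0.000000, Gamma_sst = 0.000000, Gamma_stt = 2.257513, Gamma_tss = 0.000000, Gamma_tst = -0.442965, Gamma_ttt = 0.000000; k2 = (-1.786757, 0.442483, -0.442001, -0.700425)
  k3: at (s, t) = (-0.132807, -0.964931), (ds/dtau, dt/dtau) = (-1.786050, 0.443458); Gamma_sss = 0.000000, Gamma_sst = 0.000000, Gamma_stt = 2.257807, Gamma_tss = 0.000000, Gamma_tst = -0.442908, Gamma_ttt = 0.000000; k3 = (-1.786050, 0.443458, -0.444008, -0.701599)
  k4: at (s, t) = (-0.177440, -0.953820), (ds/dtau, dt/dtau) = (-1.797201, 0.425888); Gamma_sss = 0.000000, Gamma_sst = 0.000000, Gamma_stt = 2.302440, Gamma_tss = 0.000000, Gamma_tst = -0.434322, Gamma_ttt = 0.000000; k4 = (-1.797201, 0.425888, -0.417619, -0.664866)
  Y <- Y + (h/6)(k1 + 2k2 + 2k3 + k4): s = -0.1775, t = -0.9538, ds/dtau = -1.7972, dt/dtau = 0.4259
step 3:
  k1: at (s, t) = (-0.177453, -0.953837), (ds/dtau, dt/dtau) = (-1.797166, 0.425899); Gamma_sss = 0.000000, Gamma_sst = 0.000000, Gamma_stt = 2.302453, Gamma_tss = 0.000000, Gamma_tst = -0.434319, Gamma_ttt = 0.000000; k1 = (-1.797166, 0.425899, -0.417641, -0.664866)
  k2: at (s, t) = (-0.222382, -0.943190), (ds/dtau, dt/dtau) = (-1.807607, 0.409277); Gamma_sss = 0.000000, Gamma_sst = 0.000000, Gamma_stt = 2.347382, Gamma_tss = 0.000000, Gamma_tst = -0.426007, Gamma_ttt = 0.000000; k2 = (-1.807607, 0.409277, -0.393205, -0.630330)
  k3: at (s, t) = (-0.222643, -0.943605), (ds/dtau, dt/dtau) = (-1.806996, 0.410141); Gamma_sss = 0.000000, Gamma_sst = 0.000000, Gamma_stt = 2.347643, Gamma_tss = 0.000000, Gamma_tst = -0.425959, Gamma_ttt = 0.000000; k3 = (-1.806996, 0.410141, -0.394909, -0.631376)
  k4: at (s, t) = (-0.267803, -0.933330), (ds/dtau, dt/dtau) = (-1.816912, 0.394330); Gamma_sss = 0.000000, Gamma_sst = 0.000000, Gamma_stt = 2.392803, Gamma_tss = 0.000000, Gamma_tst = -0.417920, Gamma_ttt = 0.000000; k4 = (-1.816912, 0.394330, -0.372072, -0.598848)
  Y <- Y + (h/6)(k1 + 2k2 + 2k3 + k4): s = -0.2678, t = -0.9333, ds/dtau = -1.8169, dt/dtau = 0.3943


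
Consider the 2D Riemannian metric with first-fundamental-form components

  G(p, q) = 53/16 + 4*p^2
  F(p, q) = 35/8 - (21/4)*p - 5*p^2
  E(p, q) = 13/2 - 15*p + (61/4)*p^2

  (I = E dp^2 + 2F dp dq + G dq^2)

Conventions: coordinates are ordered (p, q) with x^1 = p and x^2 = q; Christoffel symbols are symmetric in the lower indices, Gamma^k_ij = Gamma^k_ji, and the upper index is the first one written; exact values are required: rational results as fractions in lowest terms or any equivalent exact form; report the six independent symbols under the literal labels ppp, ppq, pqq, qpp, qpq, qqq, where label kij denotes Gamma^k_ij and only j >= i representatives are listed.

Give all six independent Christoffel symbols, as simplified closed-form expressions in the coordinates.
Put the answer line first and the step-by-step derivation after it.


Answer: Gamma_ppp = (704*p^3 - 6960*p^2 + 4269*p - 120)/(2304*p^4 - 7200*p^3 + 5933*p^2 - 240*p + 153), Gamma_ppq = (1280*p^3 + 1344*p^2 - 1120*p)/(2304*p^4 - 7200*p^3 + 5933*p^2 - 240*p + 153), Gamma_pqq = (-1024*p^3 - 848*p)/(2304*p^4 - 7200*p^3 + 5933*p^2 - 240*p + 153), Gamma_qpp = (-4880*p^3 + 7200*p^2 - 5910*p - 84)/(2304*p^4 - 7200*p^3 + 5933*p^2 - 240*p + 153), Gamma_qpq = (3904*p^3 - 3840*p^2 + 1664*p)/(2304*p^4 - 7200*p^3 + 5933*p^2 - 240*p + 153), Gamma_qqq = (-1280*p^3 - 1344*p^2 + 1120*p)/(2304*p^4 - 7200*p^3 + 5933*p^2 - 240*p + 153)

E = 13/2 - 15*p + (61/4)*p^2; F = 35/8 - (21/4)*p - 5*p^2; G = 53/16 + 4*p^2
Gamma^k_ij = (1/2) g^{kl} (d_i g_jl + d_j g_il - d_l g_ij), with g^inv = (1/(EG-F^2)) [[G, -F], [-F, E]]
first partials: E_p = -15 + (61/2)*p, E_q = 0, F_p = -21/4 - 10*p, F_q = 0, G_p = 8*p, G_q = 0
D = EG - F^2 = 153/64 - (15/4)*p + (5933/64)*p^2 - (225/2)*p^3 + 36*p^4
expanded: Gamma^p_pp = (G E_p - 2F F_p + F E_q)/(2D), Gamma^p_pq = (G E_q - F G_p)/(2D), Gamma^p_qq = (2G F_q - G G_p - F G_q)/(2D), Gamma^q_pp = (2E F_p - E E_q - F E_p)/(2D), Gamma^q_pq = (E G_p - F E_q)/(2D), Gamma^q_qq = (E G_q - 2F F_q + F G_p)/(2D); substitute and cancel common factors


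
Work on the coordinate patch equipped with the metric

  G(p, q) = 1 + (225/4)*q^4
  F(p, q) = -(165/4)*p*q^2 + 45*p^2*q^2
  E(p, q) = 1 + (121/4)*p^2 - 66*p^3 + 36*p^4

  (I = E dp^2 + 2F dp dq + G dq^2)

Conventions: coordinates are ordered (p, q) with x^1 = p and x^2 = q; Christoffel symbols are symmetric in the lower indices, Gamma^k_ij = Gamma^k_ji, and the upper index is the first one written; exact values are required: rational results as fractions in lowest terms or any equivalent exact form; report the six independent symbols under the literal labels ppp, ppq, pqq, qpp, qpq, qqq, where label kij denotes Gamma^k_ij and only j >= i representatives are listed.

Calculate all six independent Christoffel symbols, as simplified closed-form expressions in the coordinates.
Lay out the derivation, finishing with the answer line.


E = 1 + (121/4)*p^2 - 66*p^3 + 36*p^4; F = -(165/4)*p*q^2 + 45*p^2*q^2; G = 1 + (225/4)*q^4
Gamma^k_ij = (1/2) g^{kl} (d_i g_jl + d_j g_il - d_l g_ij), with g^inv = (1/(EG-F^2)) [[G, -F], [-F, E]]
first partials: E_p = (121/2)*p - 198*p^2 + 144*p^3, E_q = 0, F_p = -(165/4)*q^2 + 90*p*q^2, F_q = -(165/2)*p*q + 90*p^2*q, G_p = 0, G_q = 225*q^3
D = EG - F^2 = 1 + (121/4)*p^2 - 66*p^3 + (225/4)*q^4 + 36*p^4
expanded: Gamma^p_pp = (G E_p - 2F F_p + F E_q)/(2D), Gamma^p_pq = (G E_q - F G_p)/(2D), Gamma^p_qq = (2G F_q - G G_p - F G_q)/(2D), Gamma^q_pp = (2E F_p - E E_q - F E_p)/(2D), Gamma^q_pq = (E G_p - F E_q)/(2D), Gamma^q_qq = (E G_q - 2F F_q + F G_p)/(2D); substitute and cancel common factors

Answer: Gamma_ppp = (288*p^3 - 396*p^2 + 121*p)/(144*p^4 - 264*p^3 + 121*p^2 + 225*q^4 + 4), Gamma_ppq = 0, Gamma_pqq = (360*p^2*q - 330*p*q)/(144*p^4 - 264*p^3 + 121*p^2 + 225*q^4 + 4), Gamma_qpp = (360*p*q^2 - 165*q^2)/(144*p^4 - 264*p^3 + 121*p^2 + 225*q^4 + 4), Gamma_qpq = 0, Gamma_qqq = 450*q^3/(144*p^4 - 264*p^3 + 121*p^2 + 225*q^4 + 4)


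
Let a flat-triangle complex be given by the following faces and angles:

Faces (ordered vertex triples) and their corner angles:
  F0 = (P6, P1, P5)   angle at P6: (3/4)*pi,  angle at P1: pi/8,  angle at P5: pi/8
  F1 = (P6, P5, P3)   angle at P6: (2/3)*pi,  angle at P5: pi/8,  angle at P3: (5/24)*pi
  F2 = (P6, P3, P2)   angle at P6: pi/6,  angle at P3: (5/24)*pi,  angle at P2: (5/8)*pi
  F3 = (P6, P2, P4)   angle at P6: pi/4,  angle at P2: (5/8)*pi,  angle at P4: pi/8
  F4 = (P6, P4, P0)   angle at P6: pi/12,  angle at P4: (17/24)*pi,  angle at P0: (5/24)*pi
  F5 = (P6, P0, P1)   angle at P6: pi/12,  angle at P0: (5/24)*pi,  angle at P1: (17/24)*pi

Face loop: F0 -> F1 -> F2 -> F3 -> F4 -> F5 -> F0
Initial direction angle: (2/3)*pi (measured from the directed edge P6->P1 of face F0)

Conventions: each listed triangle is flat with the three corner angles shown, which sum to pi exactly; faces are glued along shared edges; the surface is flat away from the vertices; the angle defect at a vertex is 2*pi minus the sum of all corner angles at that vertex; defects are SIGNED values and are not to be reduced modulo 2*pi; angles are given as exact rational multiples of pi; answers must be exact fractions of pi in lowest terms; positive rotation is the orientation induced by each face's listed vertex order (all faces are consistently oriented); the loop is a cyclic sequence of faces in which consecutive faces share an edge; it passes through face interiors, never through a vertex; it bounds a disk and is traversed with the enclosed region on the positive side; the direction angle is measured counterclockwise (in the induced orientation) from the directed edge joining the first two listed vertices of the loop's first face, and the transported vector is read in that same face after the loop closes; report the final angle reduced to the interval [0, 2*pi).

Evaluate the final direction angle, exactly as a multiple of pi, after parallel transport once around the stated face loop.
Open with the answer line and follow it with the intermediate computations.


Answer: final direction angle = (2/3)*pi

enclosed vertex P6: corner angles sum to 2*pi, defect = 2*pi - 2*pi = 0
by Gauss-Bonnet the loop rotates the vector by the enclosed defect sum (positive orientation, mod 2*pi)
final angle = (2/3)*pi + 0 = (2/3)*pi (mod 2*pi)


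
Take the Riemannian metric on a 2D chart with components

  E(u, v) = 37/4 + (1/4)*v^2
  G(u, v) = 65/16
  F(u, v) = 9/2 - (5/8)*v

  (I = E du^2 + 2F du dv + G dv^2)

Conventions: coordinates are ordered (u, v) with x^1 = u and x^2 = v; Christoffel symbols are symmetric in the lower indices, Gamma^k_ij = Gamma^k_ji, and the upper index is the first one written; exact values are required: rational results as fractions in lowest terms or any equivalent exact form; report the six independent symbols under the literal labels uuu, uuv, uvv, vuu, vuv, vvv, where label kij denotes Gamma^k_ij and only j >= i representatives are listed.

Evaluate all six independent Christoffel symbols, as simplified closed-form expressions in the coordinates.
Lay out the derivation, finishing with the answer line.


E = 37/4 + (1/4)*v^2; F = 9/2 - (5/8)*v; G = 65/16
Gamma^k_ij = (1/2) g^{kl} (d_i g_jl + d_j g_il - d_l g_ij), with g^inv = (1/(EG-F^2)) [[G, -F], [-F, E]]
first partials: E_u = 0, E_v = (1/2)*v, F_u = 0, F_v = -5/8, G_u = 0, G_v = 0
D = EG - F^2 = 1109/64 + (45/8)*v + (5/8)*v^2
expanded: Gamma^u_uu = (G E_u - 2F F_u + F E_v)/(2D), Gamma^u_uv = (G E_v - F G_u)/(2D), Gamma^u_vv = (2G F_v - G G_u - F G_v)/(2D), Gamma^v_uu = (2E F_u - E E_v - F E_u)/(2D), Gamma^v_uv = (E G_u - F E_v)/(2D), Gamma^v_vv = (E G_v - 2F F_v + F G_u)/(2D); substitute and cancel common factors

Answer: Gamma_uuu = (-10*v^2 + 72*v)/(40*v^2 + 360*v + 1109), Gamma_uuv = 65*v/(40*v^2 + 360*v + 1109), Gamma_uvv = -325/(80*v^2 + 720*v + 2218), Gamma_vuu = (-4*v^3 - 148*v)/(40*v^2 + 360*v + 1109), Gamma_vuv = (10*v^2 - 72*v)/(40*v^2 + 360*v + 1109), Gamma_vvv = (180 - 25*v)/(40*v^2 + 360*v + 1109)


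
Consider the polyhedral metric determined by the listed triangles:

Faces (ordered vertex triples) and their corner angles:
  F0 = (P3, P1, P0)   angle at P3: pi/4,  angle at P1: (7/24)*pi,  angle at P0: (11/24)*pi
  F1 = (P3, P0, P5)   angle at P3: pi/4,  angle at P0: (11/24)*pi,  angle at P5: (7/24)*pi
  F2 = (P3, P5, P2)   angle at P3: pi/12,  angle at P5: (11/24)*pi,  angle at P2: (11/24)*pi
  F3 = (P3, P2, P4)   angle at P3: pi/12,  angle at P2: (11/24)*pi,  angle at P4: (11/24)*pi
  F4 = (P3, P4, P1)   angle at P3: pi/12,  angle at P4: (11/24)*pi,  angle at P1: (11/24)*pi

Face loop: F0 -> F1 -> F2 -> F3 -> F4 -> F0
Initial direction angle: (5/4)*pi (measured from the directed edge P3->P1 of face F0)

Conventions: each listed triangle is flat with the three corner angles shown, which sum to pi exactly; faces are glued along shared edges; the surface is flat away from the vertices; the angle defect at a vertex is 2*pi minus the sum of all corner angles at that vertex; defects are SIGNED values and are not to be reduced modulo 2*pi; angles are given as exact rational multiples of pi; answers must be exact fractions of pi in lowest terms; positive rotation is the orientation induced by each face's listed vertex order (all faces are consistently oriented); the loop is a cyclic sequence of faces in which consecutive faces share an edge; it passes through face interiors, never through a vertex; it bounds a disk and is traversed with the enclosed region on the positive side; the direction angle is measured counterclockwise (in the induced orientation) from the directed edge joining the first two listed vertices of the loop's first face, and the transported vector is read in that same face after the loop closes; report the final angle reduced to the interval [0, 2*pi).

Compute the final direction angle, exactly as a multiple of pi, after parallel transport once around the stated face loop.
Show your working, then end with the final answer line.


enclosed vertex P3: corner angles sum to (3/4)*pi, defect = 2*pi - (3/4)*pi = (5/4)*pi
the final direction is the initial angle plus the enclosed defects, taken mod 2*pi in the induced orientation
final angle = (5/4)*pi + (5/4)*pi = pi/2 (mod 2*pi)

Answer: final direction angle = pi/2


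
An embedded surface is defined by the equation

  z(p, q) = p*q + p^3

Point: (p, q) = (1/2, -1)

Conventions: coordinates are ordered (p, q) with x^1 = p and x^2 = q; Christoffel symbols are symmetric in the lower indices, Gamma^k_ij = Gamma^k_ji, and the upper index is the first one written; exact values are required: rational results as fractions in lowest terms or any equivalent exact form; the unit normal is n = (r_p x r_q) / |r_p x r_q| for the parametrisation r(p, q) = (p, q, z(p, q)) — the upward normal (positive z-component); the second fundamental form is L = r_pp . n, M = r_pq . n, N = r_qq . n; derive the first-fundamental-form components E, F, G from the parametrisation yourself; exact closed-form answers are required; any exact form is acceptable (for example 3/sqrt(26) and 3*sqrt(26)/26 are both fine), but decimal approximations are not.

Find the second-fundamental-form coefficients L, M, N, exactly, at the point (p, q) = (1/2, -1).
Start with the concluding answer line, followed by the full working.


Answer: L = 4*sqrt(21)/7, M = 4*sqrt(21)/21, N = 0

z_p = -1/4, z_q = 1/2, z_pp = 3, z_pq = 1, z_qq = 0
E = 17/16, F = -1/8, G = 5/4; answer radicand W^2 = 21/16
unnormalised second-form numerators: l = 3, m = 1, n = 0; L = l/sqrt(21/16), and similarly M = m/sqrt(W^2), N = n/sqrt(W^2)


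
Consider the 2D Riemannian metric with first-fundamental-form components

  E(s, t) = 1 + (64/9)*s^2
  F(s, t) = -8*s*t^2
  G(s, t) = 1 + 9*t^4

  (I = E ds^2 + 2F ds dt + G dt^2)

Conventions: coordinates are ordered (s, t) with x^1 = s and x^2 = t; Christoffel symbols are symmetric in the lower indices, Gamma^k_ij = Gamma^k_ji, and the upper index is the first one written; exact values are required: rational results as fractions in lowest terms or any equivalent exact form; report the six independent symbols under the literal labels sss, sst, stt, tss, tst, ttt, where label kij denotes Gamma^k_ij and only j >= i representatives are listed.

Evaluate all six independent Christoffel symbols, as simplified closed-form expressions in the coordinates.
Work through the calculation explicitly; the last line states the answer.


E = 1 + (64/9)*s^2; F = -8*s*t^2; G = 1 + 9*t^4
Gamma^k_ij = (1/2) g^{kl} (d_i g_jl + d_j g_il - d_l g_ij), with g^inv = (1/(EG-F^2)) [[G, -F], [-F, E]]
first partials: E_s = (128/9)*s, E_t = 0, F_s = -8*t^2, F_t = -16*s*t, G_s = 0, G_t = 36*t^3
D = EG - F^2 = 1 + (64/9)*s^2 + 9*t^4
expanded: Gamma^s_ss = (G E_s - 2F F_s + F E_t)/(2D), Gamma^s_st = (G E_t - F G_s)/(2D), Gamma^s_tt = (2G F_t - G G_s - F G_t)/(2D), Gamma^t_ss = (2E F_s - E E_t - F E_s)/(2D), Gamma^t_st = (E G_s - F E_t)/(2D), Gamma^t_tt = (E G_t - 2F F_t + F G_s)/(2D); substitute and cancel common factors

Answer: Gamma_sss = 64*s/(64*s^2 + 81*t^4 + 9), Gamma_sst = 0, Gamma_stt = -144*s*t/(64*s^2 + 81*t^4 + 9), Gamma_tss = -72*t^2/(64*s^2 + 81*t^4 + 9), Gamma_tst = 0, Gamma_ttt = 162*t^3/(64*s^2 + 81*t^4 + 9)


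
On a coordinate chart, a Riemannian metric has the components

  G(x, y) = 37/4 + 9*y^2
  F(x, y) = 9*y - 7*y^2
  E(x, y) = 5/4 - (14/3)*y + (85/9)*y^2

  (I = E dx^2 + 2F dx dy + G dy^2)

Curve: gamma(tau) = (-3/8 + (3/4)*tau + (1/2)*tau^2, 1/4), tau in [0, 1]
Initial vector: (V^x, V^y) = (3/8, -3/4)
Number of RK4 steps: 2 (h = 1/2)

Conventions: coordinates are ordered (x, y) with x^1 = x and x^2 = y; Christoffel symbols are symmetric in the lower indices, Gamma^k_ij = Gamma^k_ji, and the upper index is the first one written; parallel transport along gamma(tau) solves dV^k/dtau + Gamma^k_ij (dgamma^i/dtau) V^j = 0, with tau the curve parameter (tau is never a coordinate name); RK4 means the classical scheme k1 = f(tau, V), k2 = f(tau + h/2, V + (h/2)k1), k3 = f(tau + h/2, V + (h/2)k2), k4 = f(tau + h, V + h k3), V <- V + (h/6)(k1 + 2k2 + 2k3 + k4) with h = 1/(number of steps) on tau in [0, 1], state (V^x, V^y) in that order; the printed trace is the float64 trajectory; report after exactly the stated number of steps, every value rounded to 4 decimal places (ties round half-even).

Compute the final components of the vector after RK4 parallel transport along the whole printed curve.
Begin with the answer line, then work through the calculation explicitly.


Answer: V^x = 0.4447, V^y = -0.7614

gamma'(tau) = (3/4 + tau, 0); f(tau, V)^k = -Gamma^k_ij(gamma(tau)) gamma'^i(tau) V^j; h = 1/2; intermediate values shown to 6 dp
curve data and Christoffel symbols at the stage parameters:
  tau = 0.000000: gamma = (-0.375000, 0.250000), gamma' = (0.750000, 0.000000); Gamma_xxx = 0.015144, Gamma_xxy = 0.081984, Gamma_xyy = 15.006266, Gamma_yxx = -0.005628, Gamma_yxy = -0.015144, Gamma_yyy = -2.542559
  tau = 0.250000: gamma = (-0.156250, 0.250000), gamma' = (1.000000, 0.000000); Gamma_xxx = 0.015144, Gamma_xxy = 0.081984, Gamma_xyy = 15.006266, Gamma_yxx = -0.005628, Gamma_yxy = -0.015144, Gamma_yyy = -2.542559
  tau = 0.500000: gamma = (0.125000, 0.250000), gamma' = (1.250000, 0.000000); Gamma_xxx = 0.015144, Gamma_xxy = 0.081984, Gamma_xyy = 15.006266, Gamma_yxx = -0.005628, Gamma_yxy = -0.015144, Gamma_yyy = -2.542559
  tau = 0.750000: gamma = (0.468750, 0.250000), gamma' = (1.500000, 0.000000); Gamma_xxx = 0.015144, Gamma_xxy = 0.081984, Gamma_xyy = 15.006266, Gamma_yxx = -0.005628, Gamma_yxy = -0.015144, Gamma_yyy = -2.542559
  tau = 1.000000: gamma = (0.875000, 0.250000), gamma' = (1.750000, 0.000000); Gamma_xxx = 0.015144, Gamma_xxy = 0.081984, Gamma_xyy = 15.006266, Gamma_yxx = -0.005628, Gamma_yxy = -0.015144, Gamma_yyy = -2.542559
step 0: V^x = 0.3750, V^y = -0.7500
step 1: k1 = (0.041857, -0.006935), k2 = (0.055793, -0.009215), k3 = (0.055787, -0.009204), k4 = (0.069705, -0.011450); V <- V + (h/6)(k1 + 2k2 + 2k3 + k4): V^x = 0.4029, V^y = -0.7546
step 2: k1 = (0.069705, -0.011450), k2 = (0.083603, -0.013658), k3 = (0.083592, -0.013641), k4 = (0.097458, -0.015799); V <- V + (h/6)(k1 + 2k2 + 2k3 + k4): V^x = 0.4447, V^y = -0.7614


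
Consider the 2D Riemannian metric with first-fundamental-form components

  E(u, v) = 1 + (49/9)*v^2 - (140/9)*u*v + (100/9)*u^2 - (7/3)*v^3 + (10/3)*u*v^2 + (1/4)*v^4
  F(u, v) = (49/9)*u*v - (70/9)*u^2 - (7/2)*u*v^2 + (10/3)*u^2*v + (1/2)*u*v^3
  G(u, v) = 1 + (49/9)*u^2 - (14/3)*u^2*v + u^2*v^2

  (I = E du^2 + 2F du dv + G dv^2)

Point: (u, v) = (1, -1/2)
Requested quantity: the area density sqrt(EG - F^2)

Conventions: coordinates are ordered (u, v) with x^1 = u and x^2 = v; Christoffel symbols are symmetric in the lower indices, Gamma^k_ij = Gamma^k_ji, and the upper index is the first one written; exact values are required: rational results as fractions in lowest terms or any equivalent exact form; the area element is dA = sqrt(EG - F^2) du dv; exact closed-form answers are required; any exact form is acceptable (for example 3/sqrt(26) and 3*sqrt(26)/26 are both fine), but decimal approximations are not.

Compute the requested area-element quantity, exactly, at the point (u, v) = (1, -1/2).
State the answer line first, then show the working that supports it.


Answer: sqrt(EG - F^2) = sqrt(17521)/24

E = 1433/64, F = -629/48, G = 325/36; EG - F^2 = 17521/576


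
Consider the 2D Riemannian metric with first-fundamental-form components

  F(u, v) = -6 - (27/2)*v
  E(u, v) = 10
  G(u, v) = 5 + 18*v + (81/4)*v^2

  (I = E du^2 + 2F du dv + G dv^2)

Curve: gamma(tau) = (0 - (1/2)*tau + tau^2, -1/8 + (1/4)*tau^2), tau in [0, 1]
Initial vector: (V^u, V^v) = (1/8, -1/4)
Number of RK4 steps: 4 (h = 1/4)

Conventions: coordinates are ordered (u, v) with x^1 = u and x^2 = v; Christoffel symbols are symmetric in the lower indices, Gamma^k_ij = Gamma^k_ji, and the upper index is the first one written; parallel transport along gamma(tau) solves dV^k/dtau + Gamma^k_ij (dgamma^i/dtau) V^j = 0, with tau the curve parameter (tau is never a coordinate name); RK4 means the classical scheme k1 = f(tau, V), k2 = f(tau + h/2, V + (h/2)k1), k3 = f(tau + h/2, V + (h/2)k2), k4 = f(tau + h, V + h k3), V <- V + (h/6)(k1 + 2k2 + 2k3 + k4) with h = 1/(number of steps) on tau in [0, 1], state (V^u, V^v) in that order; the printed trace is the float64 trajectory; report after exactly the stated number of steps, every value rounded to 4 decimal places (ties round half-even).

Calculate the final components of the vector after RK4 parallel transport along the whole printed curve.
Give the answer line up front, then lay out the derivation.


Answer: V^u = 0.0688, V^v = -0.2134

gamma'(tau) = (-1/2 + 2*tau, (1/2)*tau); f(tau, V)^k = -Gamma^k_ij(gamma(tau)) gamma'^i(tau) V^j; h = 1/4; intermediate values shown to 6 dp
curve data and Christoffel symbols at the stage parameters:
  tau = 0.000000: gamma = (0.000000, -0.125000), gamma' = (-0.500000, 0.000000); Gamma_uuu = 0.000000, Gamma_uuv = 0.000000, Gamma_uvv = -1.118809, Gamma_vuu = 0.000000, Gamma_vuv = 0.000000, Gamma_vvv = 0.536096
  tau = 0.125000: gamma = (-0.046875, -0.121094), gamma' = (-0.250000, 0.062500); Gamma_uuu = 0.000000, Gamma_uuv = 0.000000, Gamma_uvv = -1.114114, Gamma_vuu = 0.000000, Gamma_vuv = 0.000000, Gamma_vvv = 0.540374
  tau = 0.250000: gamma = (-0.062500, -0.109375), gamma' = (0.000000, 0.125000); Gamma_uuu = 0.000000, Gamma_uuv = 0.000000, Gamma_uvv = -1.099931, Gamma_vuu = 0.000000, Gamma_vuv = 0.000000, Gamma_vvv = 0.552830
  tau = 0.375000: gamma = (-0.046875, -0.089844), gamma' = (0.250000, 0.187500); Gamma_uuu = 0.000000, Gamma_uuv = 0.000000, Gamma_uvv = -1.076017, Gamma_vuu = 0.000000, Gamma_vuv = 0.000000, Gamma_vvv = 0.572335
  tau = 0.500000: gamma = (0.000000, -0.062500), gamma' = (0.500000, 0.250000); Gamma_uuu = 0.000000, Gamma_uuv = 0.000000, Gamma_uvv = -1.042141, Gamma_vuu = 0.000000, Gamma_vuv = 0.000000, Gamma_vvv = 0.597060
  tau = 0.625000: gamma = (0.078125, -0.027344), gamma' = (0.750000, 0.312500); Gamma_uuu = 0.000000, Gamma_uuv = 0.000000, Gamma_uvv = -0.998303, Gamma_vuu = 0.000000, Gamma_vuv = 0.000000, Gamma_vvv = 0.624589
  tau = 0.750000: gamma = (0.187500, 0.015625), gamma' = (1.000000, 0.375000); Gamma_uuu = 0.000000, Gamma_uuv = 0.000000, Gamma_uvv = -0.944968, Gamma_vuu = 0.000000, Gamma_vuv = 0.000000, Gamma_vvv = 0.652127
  tau = 0.875000: gamma = (0.328125, 0.066406), gamma' = (1.250000, 0.437500); Gamma_uuu = 0.000000, Gamma_uuv = 0.000000, Gamma_uvv = -0.883241, Gamma_vuu = 0.000000, Gamma_vuv = 0.000000, Gamma_vvv = 0.676807
  tau = 1.000000: gamma = (0.500000, 0.125000), gamma' = (1.500000, 0.500000); Gamma_uuu = 0.000000, Gamma_uuv = 0.000000, Gamma_uvv = -0.814902, Gamma_vuu = 0.000000, Gamma_vuv = 0.000000, Gamma_vvv = 0.696062
step 0: V^u = 0.1250, V^v = -0.2500
step 1: k1 = (0.000000, 0.000000), k2 = (-0.017408, 0.008443), k3 = (-0.017335, 0.008408), k4 = (-0.034084, 0.017131); V <- V + (h/6)(k1 + 2k2 + 2k3 + k4): V^u = 0.1207, V^v = -0.2479
step 2: k1 = (-0.034082, 0.017130), k2 = (-0.049579, 0.026371), k3 = (-0.049346, 0.026247), k4 = (-0.062872, 0.036021); V <- V + (h/6)(k1 + 2k2 + 2k3 + k4): V^u = 0.1084, V^v = -0.2413
step 3: k1 = (-0.062863, 0.036015), k2 = (-0.073868, 0.046216), k3 = (-0.073471, 0.045967), k4 = (-0.081429, 0.056195); V <- V + (h/6)(k1 + 2k2 + 2k3 + k4): V^u = 0.0901, V^v = -0.2298
step 4: k1 = (-0.081418, 0.056187), k2 = (-0.086069, 0.065953), k3 = (-0.085597, 0.065591), k4 = (-0.086934, 0.074256); V <- V + (h/6)(k1 + 2k2 + 2k3 + k4): V^u = 0.0688, V^v = -0.2134


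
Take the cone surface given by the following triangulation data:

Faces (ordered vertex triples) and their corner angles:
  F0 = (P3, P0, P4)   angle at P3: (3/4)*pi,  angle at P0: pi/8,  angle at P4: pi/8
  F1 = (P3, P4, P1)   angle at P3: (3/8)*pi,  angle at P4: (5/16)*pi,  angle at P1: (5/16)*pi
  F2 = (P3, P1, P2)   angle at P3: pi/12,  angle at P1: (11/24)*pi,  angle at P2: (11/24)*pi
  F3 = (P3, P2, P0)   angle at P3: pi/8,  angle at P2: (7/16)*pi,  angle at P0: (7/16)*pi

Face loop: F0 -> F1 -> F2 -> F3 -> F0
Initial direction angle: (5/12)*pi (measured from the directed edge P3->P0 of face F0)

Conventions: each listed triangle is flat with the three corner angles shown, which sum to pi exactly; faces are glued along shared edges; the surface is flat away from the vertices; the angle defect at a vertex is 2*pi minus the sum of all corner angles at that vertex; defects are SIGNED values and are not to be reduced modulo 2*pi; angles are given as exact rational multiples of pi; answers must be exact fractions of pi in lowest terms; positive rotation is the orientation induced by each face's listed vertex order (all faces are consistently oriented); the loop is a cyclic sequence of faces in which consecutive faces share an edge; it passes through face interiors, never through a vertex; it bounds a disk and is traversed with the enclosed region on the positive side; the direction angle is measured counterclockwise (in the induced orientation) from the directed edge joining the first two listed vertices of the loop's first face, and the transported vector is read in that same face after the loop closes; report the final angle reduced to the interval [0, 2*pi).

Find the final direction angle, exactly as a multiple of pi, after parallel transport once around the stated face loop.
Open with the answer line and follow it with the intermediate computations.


Answer: final direction angle = (13/12)*pi

enclosed vertex P3: corner angles sum to (4/3)*pi, defect = 2*pi - (4/3)*pi = (2/3)*pi
summing the enclosed defects onto the initial angle, mod 2*pi in the induced orientation:
final angle = (5/12)*pi + (2/3)*pi = (13/12)*pi (mod 2*pi)


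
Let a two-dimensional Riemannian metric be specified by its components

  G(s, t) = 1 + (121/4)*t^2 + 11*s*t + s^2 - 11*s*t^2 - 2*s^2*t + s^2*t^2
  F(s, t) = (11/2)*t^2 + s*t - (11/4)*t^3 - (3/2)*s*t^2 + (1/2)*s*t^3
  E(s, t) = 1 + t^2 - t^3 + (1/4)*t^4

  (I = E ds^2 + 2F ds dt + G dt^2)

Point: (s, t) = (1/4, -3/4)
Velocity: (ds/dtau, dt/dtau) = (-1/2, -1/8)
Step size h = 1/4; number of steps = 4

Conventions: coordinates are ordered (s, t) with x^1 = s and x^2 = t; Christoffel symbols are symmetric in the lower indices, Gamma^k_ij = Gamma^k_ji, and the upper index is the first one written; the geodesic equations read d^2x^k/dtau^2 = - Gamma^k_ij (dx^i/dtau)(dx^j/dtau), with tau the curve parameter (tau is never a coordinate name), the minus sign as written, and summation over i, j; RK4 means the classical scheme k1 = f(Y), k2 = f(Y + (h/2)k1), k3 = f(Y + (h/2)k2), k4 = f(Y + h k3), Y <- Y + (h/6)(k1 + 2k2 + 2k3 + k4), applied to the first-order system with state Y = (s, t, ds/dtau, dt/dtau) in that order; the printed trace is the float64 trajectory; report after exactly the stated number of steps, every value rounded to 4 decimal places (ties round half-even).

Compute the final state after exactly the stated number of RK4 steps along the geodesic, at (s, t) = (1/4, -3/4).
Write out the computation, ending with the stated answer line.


f(Y) = (ds/dtau, dt/dtau, -Gamma^s_ij Y'^i Y'^j, -Gamma^t_ij Y'^i Y'^j) with the Gammas evaluated at the stage position; h = 0.250000; intermediate values shown to 6 dp
step 0: s = 0.2500, t = -0.7500, ds/dtau = -0.5000, dt/dtau = -0.1250
step 1:
  k1: at (s, t) = (0.250000, -0.750000), (ds/dtau, dt/dtau) = (-0.500000, -0.125000); Gamma_sss = 0.000000, Gamma_sst = -0.115234, Gamma_stt = -0.345701, Gamma_tss = 0.000000, Gamma_tst = -0.412047, Gamma_ttt = -1.236141; k1 = (-0.500000, -0.125000, 0.019806, 0.070821)
  k2: at (s, t) = (0.187500, -0.765625), (ds/dtau, dt/dtau) = (-0.497524, -0.116147); Gamma_sss = 0.000000, Gamma_sst = -0.108842, Gamma_stt = -0.327490, Gamma_tss = 0.000000, Gamma_tst = -0.398874, Gamma_ttt = -1.200153; k2 = (-0.497524, -0.116147, 0.016997, 0.062289)
  k3: at (s, t) = (0.187809, -0.764518), (ds/dtau, dt/dtau) = (-0.497875, -0.117214); Gamma_sss = 0.000000, Gamma_sst = -0.108915, Gamma_stt = -0.327896, Gamma_tss = 0.000000, Gamma_tst = -0.399218, Gamma_ttt = -1.201871; k3 = (-0.497875, -0.117214, 0.017217, 0.063108)
  k4: at (s, t) = (0.125531, -0.779303), (ds/dtau, dt/dtau) = (-0.495696, -0.109223); Gamma_sss = 0.000000, Gamma_sst = -0.103158, Gamma_stt = -0.311594, Gamma_tss = 0.000000, Gamma_tst = -0.387006, Gamma_ttt = -1.168969; k4 = (-0.495696, -0.109223, 0.014887, 0.055852)
  Y <- Y + (h/6)(k1 + 2k2 + 2k3 + k4): s = 0.1256, t = -0.7792, ds/dtau = -0.4957, dt/dtau = -0.1093
step 2:
  k1: at (s, t) = (0.125563, -0.779206), (ds/dtau, dt/dtau) = (-0.495703, -0.109272); Gamma_sss = 0.000000, Gamma_sst = -0.103164, Gamma_stt = -0.311627, Gamma_tss = 0.000000, Gamma_tst = -0.387035, Gamma_ttt = -1.169114; k1 = (-0.495703, -0.109272, 0.014897, 0.055888)
  k2: at (s, t) = (0.063600, -0.792865), (ds/dtau, dt/dtau) = (-0.493841, -0.102286); Gamma_sss = 0.000000, Gamma_sst = -0.097975, Gamma_stt = -0.297084, Gamma_tss = 0.000000, Gamma_tst = -0.375795, Gamma_ttt = -1.139500; k2 = (-0.493841, -0.102286, 0.013006, 0.049887)
  k3: at (s, t) = (0.063833, -0.791992), (ds/dtau, dt/dtau) = (-0.494077, -0.103036); Gamma_sss = 0.000000, Gamma_sst = -0.098018, Gamma_stt = -0.297345, Gamma_tss = 0.000000, Gamma_tst = -0.376033, Gamma_ttt = -1.140729; k3 = (-0.494077, -0.103036, 0.013137, 0.050397)
  k4: at (s, t) = (0.002043, -0.804965), (ds/dtau, dt/dtau) = (-0.492419, -0.096673); Gamma_sss = 0.000000, Gamma_sst = -0.093289, Gamma_stt = -0.284161, Gamma_tss = 0.000000, Gamma_tst = -0.365541, Gamma_ttt = -1.113443; k4 = (-0.492419, -0.096673, 0.011538, 0.045208)
  Y <- Y + (h/6)(k1 + 2k2 + 2k3 + k4): s = 0.0021, t = -0.8049, ds/dtau = -0.4924, dt/dtau = -0.0967
step 3:
  k1: at (s, t) = (0.002064, -0.804897), (ds/dtau, dt/dtau) = (-0.492423, -0.096703); Gamma_sss = 0.000000, Gamma_sst = -0.093292, Gamma_stt = -0.284180, Gamma_tss = 0.000000, Gamma_tst = -0.365558, Gamma_ttt = -1.113535; k1 = (-0.492423, -0.096703, 0.011542, 0.045228)
  k2: at (s, t) = (-0.059489, -0.816985), (ds/dtau, dt/dtau) = (-0.490980, -0.091049); Gamma_sss = 0.000000, Gamma_sst = -0.088979, Gamma_stt = -0.272253, Gamma_tss = 0.000000, Gamma_tst = -0.355812, Gamma_ttt = -1.088688; k2 = (-0.490980, -0.091049, 0.010212, 0.040837)
  k3: at (s, t) = (-0.059308, -0.816279), (ds/dtau, dt/dtau) = (-0.491147, -0.091598); Gamma_sss = 0.000000, Gamma_sst = -0.089005, Gamma_stt = -0.272428, Gamma_tss = 0.000000, Gamma_tst = -0.355982, Gamma_ttt = -1.089599; k3 = (-0.491147, -0.091598, 0.010294, 0.041172)
  k4: at (s, t) = (-0.120722, -0.827797), (ds/dtau, dt/dtau) = (-0.489850, -0.086410); Gamma_sss = 0.000000, Gamma_sst = -0.085039, Gamma_stt = -0.261507, Gamma_tss = 0.000000, Gamma_tst = -0.346830, Gamma_ttt = -1.066550; k4 = (-0.489850, -0.086410, 0.009152, 0.037325)
  Y <- Y + (h/6)(k1 + 2k2 + 2k3 + k4): s = -0.1207, t = -0.8277, ds/dtau = -0.4899, dt/dtau = -0.0864
step 4:
  k1: at (s, t) = (-0.120708, -0.827748), (ds/dtau, dt/dtau) = (-0.489852, -0.086429); Gamma_sss = 0.000000, Gamma_sst = -0.085041, Gamma_stt = -0.261518, Gamma_tss = 0.000000, Gamma_tst = -0.346842, Gamma_ttt = -1.066612; k1 = (-0.489852, -0.086429, 0.009154, 0.037336)
  k2: at (s, t) = (-0.181939, -0.838551), (ds/dtau, dt/dtau) = (-0.488708, -0.081762); Gamma_sss = 0.000000, Gamma_sst = -0.081389, Gamma_stt = -0.251529, Gamma_tss = 0.000000, Gamma_tst = -0.338277, Gamma_ttt = -1.045426; k2 = (-0.488708, -0.081762, 0.008186, 0.034022)
  k3: at (s, t) = (-0.181796, -0.837968), (ds/dtau, dt/dtau) = (-0.488829, -0.082176); Gamma_sss = 0.000000, Gamma_sst = -0.081405, Gamma_stt = -0.251651, Gamma_tss = 0.000000, Gamma_tst = -0.338403, Gamma_ttt = -1.046120; k3 = (-0.488829, -0.082176, 0.008240, 0.034252)
  k4: at (s, t) = (-0.242915, -0.848292), (ds/dtau, dt/dtau) = (-0.487792, -0.077866); Gamma_sss = 0.000000, Gamma_sst = -0.078023, Gamma_stt = -0.242430, Gamma_tss = 0.000000, Gamma_tst = -0.330320, Gamma_ttt = -1.026353; k4 = (-0.487792, -0.077866, 0.007397, 0.031316)
  Y <- Y + (h/6)(k1 + 2k2 + 2k3 + k4): s = -0.2429, t = -0.8483, ds/dtau = -0.4878, dt/dtau = -0.0779

Answer: s = -0.2429, t = -0.8483, ds/dtau = -0.4878, dt/dtau = -0.0779


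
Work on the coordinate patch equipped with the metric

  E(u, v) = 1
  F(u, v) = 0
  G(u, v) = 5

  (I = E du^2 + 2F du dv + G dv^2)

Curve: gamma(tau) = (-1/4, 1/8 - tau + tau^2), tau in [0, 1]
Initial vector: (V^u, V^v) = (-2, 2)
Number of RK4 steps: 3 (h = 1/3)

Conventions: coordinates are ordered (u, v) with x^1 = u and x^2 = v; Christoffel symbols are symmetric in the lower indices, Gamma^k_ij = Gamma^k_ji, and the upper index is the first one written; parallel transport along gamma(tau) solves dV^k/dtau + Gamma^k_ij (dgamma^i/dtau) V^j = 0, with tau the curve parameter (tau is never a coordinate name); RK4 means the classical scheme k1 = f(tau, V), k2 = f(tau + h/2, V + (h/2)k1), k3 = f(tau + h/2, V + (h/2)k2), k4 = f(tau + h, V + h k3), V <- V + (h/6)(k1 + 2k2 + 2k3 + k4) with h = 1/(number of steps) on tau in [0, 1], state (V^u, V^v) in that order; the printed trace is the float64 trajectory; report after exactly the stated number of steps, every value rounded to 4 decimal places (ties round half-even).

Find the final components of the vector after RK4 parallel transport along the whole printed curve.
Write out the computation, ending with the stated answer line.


gamma'(tau) = (0, -1 + 2*tau); f(tau, V)^k = -Gamma^k_ij(gamma(tau)) gamma'^i(tau) V^j; h = 1/3; intermediate values shown to 6 dp
curve data and Christoffel symbols at the stage parameters:
  tau = 0.000000: gamma = (-0.250000, 0.125000), gamma' = (0.000000, -1.000000); Gamma_uuu = 0.000000, Gamma_uuv = 0.000000, Gamma_uvv = 0.000000, Gamma_vuu = 0.000000, Gamma_vuv = 0.000000, Gamma_vvv = 0.000000
  tau = 0.166667: gamma = (-0.250000, -0.013889), gamma' = (0.000000, -0.666667); Gamma_uuu = 0.000000, Gamma_uuv = 0.000000, Gamma_uvv = 0.000000, Gamma_vuu = 0.000000, Gamma_vuv = 0.000000, Gamma_vvv = 0.000000
  tau = 0.333333: gamma = (-0.250000, -0.097222), gamma' = (0.000000, -0.333333); Gamma_uuu = 0.000000, Gamma_uuv = 0.000000, Gamma_uvv = 0.000000, Gamma_vuu = 0.000000, Gamma_vuv = 0.000000, Gamma_vvv = 0.000000
  tau = 0.500000: gamma = (-0.250000, -0.125000), gamma' = (0.000000, 0.000000); Gamma_uuu = 0.000000, Gamma_uuv = 0.000000, Gamma_uvv = 0.000000, Gamma_vuu = 0.000000, Gamma_vuv = 0.000000, Gamma_vvv = 0.000000
  tau = 0.666667: gamma = (-0.250000, -0.097222), gamma' = (0.000000, 0.333333); Gamma_uuu = 0.000000, Gamma_uuv = 0.000000, Gamma_uvv = 0.000000, Gamma_vuu = 0.000000, Gamma_vuv = 0.000000, Gamma_vvv = 0.000000
  tau = 0.833333: gamma = (-0.250000, -0.013889), gamma' = (0.000000, 0.666667); Gamma_uuu = 0.000000, Gamma_uuv = 0.000000, Gamma_uvv = 0.000000, Gamma_vuu = 0.000000, Gamma_vuv = 0.000000, Gamma_vvv = 0.000000
  tau = 1.000000: gamma = (-0.250000, 0.125000), gamma' = (0.000000, 1.000000); Gamma_uuu = 0.000000, Gamma_uuv = 0.000000, Gamma_uvv = 0.000000, Gamma_vuu = 0.000000, Gamma_vuv = 0.000000, Gamma_vvv = 0.000000
step 0: V^u = -2.0000, V^v = 2.0000
step 1: k1 = (0.000000, 0.000000), k2 = (0.000000, 0.000000), k3 = (0.000000, 0.000000), k4 = (0.000000, 0.000000); V <- V + (h/6)(k1 + 2k2 + 2k3 + k4): V^u = -2.0000, V^v = 2.0000
step 2: k1 = (0.000000, 0.000000), k2 = (0.000000, 0.000000), k3 = (0.000000, 0.000000), k4 = (0.000000, 0.000000); V <- V + (h/6)(k1 + 2k2 + 2k3 + k4): V^u = -2.0000, V^v = 2.0000
step 3: k1 = (0.000000, 0.000000), k2 = (0.000000, 0.000000), k3 = (0.000000, 0.000000), k4 = (0.000000, 0.000000); V <- V + (h/6)(k1 + 2k2 + 2k3 + k4): V^u = -2.0000, V^v = 2.0000

Answer: V^u = -2.0000, V^v = 2.0000


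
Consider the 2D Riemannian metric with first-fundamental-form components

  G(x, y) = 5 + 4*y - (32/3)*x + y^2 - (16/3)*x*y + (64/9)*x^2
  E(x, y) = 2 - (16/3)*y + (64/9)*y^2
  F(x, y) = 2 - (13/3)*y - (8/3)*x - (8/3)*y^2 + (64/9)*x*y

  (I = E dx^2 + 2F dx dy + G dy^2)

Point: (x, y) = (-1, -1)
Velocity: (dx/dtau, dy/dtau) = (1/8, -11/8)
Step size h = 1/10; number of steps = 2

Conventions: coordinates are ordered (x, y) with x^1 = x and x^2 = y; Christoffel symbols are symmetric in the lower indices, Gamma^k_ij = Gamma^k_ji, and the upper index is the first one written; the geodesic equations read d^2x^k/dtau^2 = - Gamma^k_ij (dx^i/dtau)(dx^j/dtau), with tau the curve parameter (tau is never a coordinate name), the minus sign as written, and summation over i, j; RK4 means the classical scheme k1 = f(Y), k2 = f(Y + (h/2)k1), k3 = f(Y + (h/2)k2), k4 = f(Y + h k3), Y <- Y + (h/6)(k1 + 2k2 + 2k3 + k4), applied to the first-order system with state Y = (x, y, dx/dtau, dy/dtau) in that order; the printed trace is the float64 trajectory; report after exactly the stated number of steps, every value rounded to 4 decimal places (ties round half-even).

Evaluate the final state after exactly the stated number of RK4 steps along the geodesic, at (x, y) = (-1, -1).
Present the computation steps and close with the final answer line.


f(Y) = (dx/dtau, dy/dtau, -Gamma^x_ij Y'^i Y'^j, -Gamma^y_ij Y'^i Y'^j) with the Gammas evaluated at the stage position; h = 0.100000; intermediate values shown to 6 dp
step 0: x = -1.0000, y = -1.0000, dx/dtau = 0.1250, dy/dtau = -1.3750
step 1:
  k1: at (x, y) = (-1.000000, -1.000000), (dx/dtau, dy/dtau) = (0.125000, -1.375000); Gamma_xxx = 0.000000, Gamma_xxy = -0.350598, Gamma_xyy = 0.131474, Gamma_yxx = 0.000000, Gamma_yxy = -0.350598, Gamma_yyy = 0.131474; k1 = (0.125000, -1.375000, -0.369086, -0.369086)
  k2: at (x, y) = (-0.993750, -1.068750), (dx/dtau, dy/dtau) = (0.106546, -1.393454); Gamma_xxx = 0.000000, Gamma_xxy = -0.358375, Gamma_xyy = 0.134391, Gamma_yxx = 0.000000, Gamma_yxy = -0.333358, Gamma_yyy = 0.125009; k2 = (0.106546, -1.393454, -0.367361, -0.341718)
  k3: at (x, y) = (-0.994673, -1.069673), (dx/dtau, dy/dtau) = (0.106632, -1.392086); Gamma_xxx = 0.000000, Gamma_xxy = -0.358229, Gamma_xyy = 0.134336, Gamma_yxx = 0.000000, Gamma_yxy = -0.333153, Gamma_yyy = 0.124932; k3 = (0.106632, -1.392086, -0.366682, -0.341014)
  k4: at (x, y) = (-0.989337, -1.139209), (dx/dtau, dy/dtau) = (0.088332, -1.409101); Gamma_xxx = 0.000000, Gamma_xxy = -0.364418, Gamma_xyy = 0.136657, Gamma_yxx = 0.000000, Gamma_yxy = -0.315785, Gamma_yyy = 0.118419; k4 = (0.088332, -1.409101, -0.362058, -0.313740)
  Y <- Y + (h/6)(k1 + 2k2 + 2k3 + k4): x = -0.9893, y = -1.1393, dx/dtau = 0.0883, dy/dtau = -1.4091
step 2:
  k1: at (x, y) = (-0.989339, -1.139253), (dx/dtau, dy/dtau) = (0.088346, -1.409138); Gamma_xxx = 0.000000, Gamma_xxy = -0.364420, Gamma_xyy = 0.136657, Gamma_yxx = 0.000000, Gamma_yxy = -0.315774, Gamma_yyy = 0.118415; k1 = (0.088346, -1.409138, -0.362091, -0.313757)
  k2: at (x, y) = (-0.984921, -1.209710), (dx/dtau, dy/dtau) = (0.070242, -1.424826); Gamma_xxx = 0.000000, Gamma_xxy = -0.369086, Gamma_xyy = 0.138407, Gamma_yxx = 0.000000, Gamma_yxy = -0.298416, Gamma_yyy = 0.111906; k2 = (0.070242, -1.424826, -0.354862, -0.286915)
  k3: at (x, y) = (-0.985826, -1.210494), (dx/dtau, dy/dtau) = (0.070603, -1.423484); Gamma_xxx = 0.000000, Gamma_xxy = -0.368920, Gamma_xyy = 0.138345, Gamma_yxx = 0.000000, Gamma_yxy = -0.298276, Gamma_yyy = 0.111854; k3 = (0.070603, -1.423484, -0.354484, -0.286605)
  k4: at (x, y) = (-0.982278, -1.281601), (dx/dtau, dy/dtau) = (0.052898, -1.437799); Gamma_xxx = 0.000000, Gamma_xxy = -0.372132, Gamma_xyy = 0.139549, Gamma_yxx = 0.000000, Gamma_yxy = -0.281172, Gamma_yyy = 0.105439; k4 = (0.052898, -1.437799, -0.345092, -0.260741)
  Y <- Y + (h/6)(k1 + 2k2 + 2k3 + k4): x = -0.9823, y = -1.2816, dx/dtau = 0.0529, dy/dtau = -1.4378

Answer: x = -0.9823, y = -1.2816, dx/dtau = 0.0529, dy/dtau = -1.4378
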